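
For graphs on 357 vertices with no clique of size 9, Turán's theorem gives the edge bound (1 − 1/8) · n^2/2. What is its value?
Turán density bound = (7/8) · 357^2/2 = 892143/16 ≈ 55758.9375

Turán's theorem: ex(n, K_{r+1}) is achieved by the complete r-partite Turán graph T(n, r) with parts as balanced as possible, and is at most (1 − 1/r) · n^2/2. For r = 8, n = 357: the density bound is (7/8) · 127449/2 = 892143/16 ≈ 55758.9375. The integer-valued extremum is e(T(357, 8)) = 55758, which is strictly less than the density bound 892143/16 since 8 ∤ 357 (the parts of T(357, 8) cannot all be equal).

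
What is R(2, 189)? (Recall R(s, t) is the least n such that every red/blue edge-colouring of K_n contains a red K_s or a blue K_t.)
R(2, 189) = 189

R(2, k) = k for all k ≥ 2: in a 2-colouring of K_k, either some edge is red (a red K_2) or all edges are blue (a blue K_k). And K_{188} coloured all-blue has no blue K_189, so R(2, 189) > 188. Hence R(2, 189) = 189.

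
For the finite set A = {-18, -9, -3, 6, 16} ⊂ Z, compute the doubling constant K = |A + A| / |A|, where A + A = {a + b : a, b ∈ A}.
K = |A + A| / |A| = 14/5

Enumerate A + A = {a + b : a, b ∈ A}. With |A| = 5, there are |A|^2 = 25 ordered sum pairs; collecting distinct values, A + A = {-36, -27, -21, -18, -12, -6, -3, -2, 3, 7, 12, 13, 22, 32}, so |A + A| = 14. Thus K = 14/5. For comparison, the minimum possible |A + A| over all 5-element sets is 2·5 − 1 = 9 (so min K = 9/5), attained only by arithmetic progressions.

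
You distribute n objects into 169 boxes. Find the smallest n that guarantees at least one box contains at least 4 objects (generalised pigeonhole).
n = (4 − 1)·169 + 1 = 508

By the generalised pigeonhole principle, to guarantee some box contains ≥ r objects we need more than (r − 1) · k objects total. Threshold: n = (r − 1) · k + 1. With r = 4 and k = 169: n = 3 · 169 + 1 = 507 + 1 = 508. For n = 507 = 3 · 169, we can put exactly 3 objects in every box, avoiding 4 in any single one — so 508 is tight.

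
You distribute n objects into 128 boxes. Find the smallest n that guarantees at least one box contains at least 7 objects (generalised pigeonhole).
n = (7 − 1)·128 + 1 = 769

By the generalised pigeonhole principle, to guarantee some box contains ≥ r objects we need more than (r − 1) · k objects total. Threshold: n = (r − 1) · k + 1. With r = 7 and k = 128: n = 6 · 128 + 1 = 768 + 1 = 769. For n = 768 = 6 · 128, we can put exactly 6 objects in every box, avoiding 7 in any single one — so 769 is tight.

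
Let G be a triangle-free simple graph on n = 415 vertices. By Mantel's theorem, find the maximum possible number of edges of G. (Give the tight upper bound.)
ex(415, K_3) = ⌊415^2/4⌋ = 43056

Mantel (1907): a triangle-free graph on n vertices has at most ⌊n^2/4⌋ edges, with equality for the complete bipartite graph K_{⌊n/2⌋, ⌈n/2⌉}. For n = 415: ⌊415^2/4⌋ = ⌊172225/4⌋ = 43056. The extremal graph is K_{207, 208}, which has 207·208 = 43056 edges.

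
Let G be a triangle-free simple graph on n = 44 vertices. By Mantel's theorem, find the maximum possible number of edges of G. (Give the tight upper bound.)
ex(44, K_3) = ⌊44^2/4⌋ = 484

Mantel (1907): a triangle-free graph on n vertices has at most ⌊n^2/4⌋ edges, with equality for the complete bipartite graph K_{⌊n/2⌋, ⌈n/2⌉}. For n = 44: ⌊44^2/4⌋ = ⌊1936/4⌋ = 484. The extremal graph is K_{22, 22}, which has 22·22 = 484 edges.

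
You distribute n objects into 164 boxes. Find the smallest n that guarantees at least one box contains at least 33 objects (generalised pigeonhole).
n = (33 − 1)·164 + 1 = 5249

By the generalised pigeonhole principle, to guarantee some box contains ≥ r objects we need more than (r − 1) · k objects total. Threshold: n = (r − 1) · k + 1. With r = 33 and k = 164: n = 32 · 164 + 1 = 5248 + 1 = 5249. For n = 5248 = 32 · 164, we can put exactly 32 objects in every box, avoiding 33 in any single one — so 5249 is tight.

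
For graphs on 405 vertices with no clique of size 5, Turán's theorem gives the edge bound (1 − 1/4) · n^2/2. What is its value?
Turán density bound = (3/4) · 405^2/2 = 492075/8 ≈ 61509.375

Turán's theorem: ex(n, K_{r+1}) is achieved by the complete r-partite Turán graph T(n, r) with parts as balanced as possible, and is at most (1 − 1/r) · n^2/2. For r = 4, n = 405: the density bound is (3/4) · 164025/2 = 492075/8 ≈ 61509.375. The integer-valued extremum is e(T(405, 4)) = 61509, which is strictly less than the density bound 492075/8 since 4 ∤ 405 (the parts of T(405, 4) cannot all be equal).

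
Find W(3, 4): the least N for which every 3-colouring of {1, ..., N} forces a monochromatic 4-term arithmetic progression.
W(3, 4) = 293

This is a classical value, W(3, 4) = 293, established by combining an explicit 3-colouring of {1, ..., 292} with no monochromatic 4-AP (giving the lower bound W(3, 4) > 292) and a finite case analysis / exhaustive computer search showing every 3-colouring of {1, ..., 293} has such an AP.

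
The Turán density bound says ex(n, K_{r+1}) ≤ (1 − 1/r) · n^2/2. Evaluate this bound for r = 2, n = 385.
Turán density bound = (1/2) · 385^2/2 = 148225/4 ≈ 37056.25

Turán's theorem: ex(n, K_{r+1}) is achieved by the complete r-partite Turán graph T(n, r) with parts as balanced as possible, and is at most (1 − 1/r) · n^2/2. For r = 2, n = 385: the density bound is (1/2) · 148225/2 = 148225/4 ≈ 37056.25. The integer-valued extremum is e(T(385, 2)) = 37056, which is strictly less than the density bound 148225/4 since 2 ∤ 385 (the parts of T(385, 2) cannot all be equal).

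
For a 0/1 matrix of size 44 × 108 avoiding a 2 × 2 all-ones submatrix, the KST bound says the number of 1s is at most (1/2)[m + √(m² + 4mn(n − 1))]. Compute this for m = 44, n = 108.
z(44, 108; 2, 2) ≤ (1/2)[44 + √(44² + 4·44·108·107)] = (1/2)[44 + √2035792] = 735.4059

Kővári–Sós–Turán: let r_1, ..., r_44 be the row sums and z = Σ r_i the total number of 1s. Each pair of columns can share at most one row with both entries 1 (else a 2×2 all-ones block appears), so Σ_i C(r_i, 2) ≤ C(108, 2) = 5778. By convexity Σ_i C(r_i, 2) ≥ 44·C(z/44, 2) = z(z − 44)/(2·44), giving z² − 44z − 44·108·107 ≤ 0 and hence z ≤ (1/2)[44 + √(1936 + 4·508464)] = (1/2)[44 + √2035792] ≈ (1/2)(44 + 1426.8118) = 735.4059.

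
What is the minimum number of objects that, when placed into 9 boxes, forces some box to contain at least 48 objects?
n = (48 − 1)·9 + 1 = 424

By the generalised pigeonhole principle, to guarantee some box contains ≥ r objects we need more than (r − 1) · k objects total. Threshold: n = (r − 1) · k + 1. With r = 48 and k = 9: n = 47 · 9 + 1 = 423 + 1 = 424. For n = 423 = 47 · 9, we can put exactly 47 objects in every box, avoiding 48 in any single one — so 424 is tight.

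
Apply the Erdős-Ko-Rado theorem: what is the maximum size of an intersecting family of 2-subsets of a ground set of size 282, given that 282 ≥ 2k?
max |F| = C(281, 1) = 281

Erdős-Ko-Rado (1961): when n ≥ 2k, max |F| = C(n−1, k−1). The bound is attained by the star {A : i ∈ A} for any fixed i ∈ [n]. Here C(282−1, 2−1) = C(281, 1) = 281.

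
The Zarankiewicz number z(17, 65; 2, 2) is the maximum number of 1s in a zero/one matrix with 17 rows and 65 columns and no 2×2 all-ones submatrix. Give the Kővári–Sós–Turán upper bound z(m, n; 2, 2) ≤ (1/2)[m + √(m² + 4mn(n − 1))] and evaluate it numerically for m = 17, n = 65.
z(17, 65; 2, 2) ≤ (1/2)[17 + √(17² + 4·17·65·64)] = (1/2)[17 + √283169] = 274.5681

Kővári–Sós–Turán: let r_1, ..., r_17 be the row sums and z = Σ r_i the total number of 1s. Each pair of columns can share at most one row with both entries 1 (else a 2×2 all-ones block appears), so Σ_i C(r_i, 2) ≤ C(65, 2) = 2080. By convexity Σ_i C(r_i, 2) ≥ 17·C(z/17, 2) = z(z − 17)/(2·17), giving z² − 17z − 17·65·64 ≤ 0 and hence z ≤ (1/2)[17 + √(289 + 4·70720)] = (1/2)[17 + √283169] ≈ (1/2)(17 + 532.1363) = 274.5681.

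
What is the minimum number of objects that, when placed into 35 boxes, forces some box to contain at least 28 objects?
n = (28 − 1)·35 + 1 = 946

By the generalised pigeonhole principle, to guarantee some box contains ≥ r objects we need more than (r − 1) · k objects total. Threshold: n = (r − 1) · k + 1. With r = 28 and k = 35: n = 27 · 35 + 1 = 945 + 1 = 946. For n = 945 = 27 · 35, we can put exactly 27 objects in every box, avoiding 28 in any single one — so 946 is tight.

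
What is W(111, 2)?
W(111, 2) = 111 + 1 = 112

A 2-term AP is any pair of integers, so a monochromatic 2-AP exists iff some colour is used at least twice. With 111 colours, the colouring i ↦ i on {1, ..., 111} uses each colour once, avoiding any monochromatic pair, so W(111, 2) > 111. For {1, ..., 112}, pigeonhole forces two integers of the same colour, which form a monochromatic 2-AP. Hence W(111, 2) = 112.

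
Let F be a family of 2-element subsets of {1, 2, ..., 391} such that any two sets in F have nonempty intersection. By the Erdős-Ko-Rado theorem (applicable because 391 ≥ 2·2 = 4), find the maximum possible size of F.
max |F| = C(390, 1) = 390

The Erdős-Ko-Rado theorem states: for n ≥ 2k, an intersecting family of k-subsets of an n-element set has size at most C(n − 1, k − 1), with equality for 'star' families {A ⊆ [n] : |A| = k, i ∈ A} (fix an element i). For n = 391, k = 2: C(390, 1) = 390.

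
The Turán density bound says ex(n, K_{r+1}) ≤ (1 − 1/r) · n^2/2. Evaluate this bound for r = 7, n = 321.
Turán density bound = (6/7) · 321^2/2 = 309123/7 ≈ 44160.4286

Turán's theorem: ex(n, K_{r+1}) is achieved by the complete r-partite Turán graph T(n, r) with parts as balanced as possible, and is at most (1 − 1/r) · n^2/2. For r = 7, n = 321: the density bound is (6/7) · 103041/2 = 309123/7 ≈ 44160.4286. The integer-valued extremum is e(T(321, 7)) = 44160, which is strictly less than the density bound 309123/7 since 7 ∤ 321 (the parts of T(321, 7) cannot all be equal).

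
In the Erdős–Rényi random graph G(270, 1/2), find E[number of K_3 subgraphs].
E[# K_3] = C(270, 3) · (1/2)^C(3, 2) = 3244140 / 2^3 = 811035/2 = 405517.5

For each 3-subset S of vertices (there are C(270, 3) = 3244140 such S), let X_S = 1 if S induces a K_3 (all C(3, 2) = 3 edges present). Then P(X_S = 1) = (1/2)^3 = 1/8. By linearity of expectation, E[# K_3] = C(270, 3) · (1/2)^3 = 3244140 / 8 = 811035/2 = 405517.5.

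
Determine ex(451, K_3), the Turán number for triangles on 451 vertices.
ex(451, K_3) = ⌊451^2/4⌋ = 50850

Mantel (1907): a triangle-free graph on n vertices has at most ⌊n^2/4⌋ edges, with equality for the complete bipartite graph K_{⌊n/2⌋, ⌈n/2⌉}. For n = 451: ⌊451^2/4⌋ = ⌊203401/4⌋ = 50850. The extremal graph is K_{225, 226}, which has 225·226 = 50850 edges.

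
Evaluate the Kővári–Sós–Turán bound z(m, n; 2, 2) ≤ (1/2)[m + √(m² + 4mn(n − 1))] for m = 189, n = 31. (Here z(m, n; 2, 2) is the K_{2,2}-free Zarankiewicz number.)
z(189, 31; 2, 2) ≤ (1/2)[189 + √(189² + 4·189·31·30)] = (1/2)[189 + √738801] = 524.2677

Kővári–Sós–Turán: let r_1, ..., r_189 be the row sums and z = Σ r_i the total number of 1s. Each pair of columns can share at most one row with both entries 1 (else a 2×2 all-ones block appears), so Σ_i C(r_i, 2) ≤ C(31, 2) = 465. By convexity Σ_i C(r_i, 2) ≥ 189·C(z/189, 2) = z(z − 189)/(2·189), giving z² − 189z − 189·31·30 ≤ 0 and hence z ≤ (1/2)[189 + √(35721 + 4·175770)] = (1/2)[189 + √738801] ≈ (1/2)(189 + 859.5353) = 524.2677.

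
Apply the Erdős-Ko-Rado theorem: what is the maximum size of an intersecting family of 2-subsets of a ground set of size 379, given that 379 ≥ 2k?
max |F| = C(378, 1) = 378

The Erdős-Ko-Rado theorem states: for n ≥ 2k, an intersecting family of k-subsets of an n-element set has size at most C(n − 1, k − 1), with equality for 'star' families {A ⊆ [n] : |A| = k, i ∈ A} (fix an element i). For n = 379, k = 2: C(378, 1) = 378.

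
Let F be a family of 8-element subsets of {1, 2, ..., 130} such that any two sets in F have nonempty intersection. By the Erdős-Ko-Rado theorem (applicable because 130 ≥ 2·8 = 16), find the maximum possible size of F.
max |F| = C(129, 7) = 99949406400

Erdős-Ko-Rado (1961): when n ≥ 2k, max |F| = C(n−1, k−1). The bound is attained by the star {A : i ∈ A} for any fixed i ∈ [n]. Here C(130−1, 8−1) = C(129, 7) = 99949406400.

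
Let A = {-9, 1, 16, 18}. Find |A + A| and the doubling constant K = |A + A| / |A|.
K = |A + A| / |A| = 10/4 = 5/2

Enumerate A + A = {a + b : a, b ∈ A}. With |A| = 4, there are |A|^2 = 16 ordered sum pairs; collecting distinct values, A + A = {-18, -8, 2, 7, 9, 17, 19, 32, 34, 36}, so |A + A| = 10. Thus K = 10/4 = 5/2. For comparison, the minimum possible |A + A| over all 4-element sets is 2·4 − 1 = 7 (so min K = 7/4), attained only by arithmetic progressions.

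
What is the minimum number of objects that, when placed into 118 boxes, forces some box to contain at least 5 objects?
n = (5 − 1)·118 + 1 = 473

By the generalised pigeonhole principle, to guarantee some box contains ≥ r objects we need more than (r − 1) · k objects total. Threshold: n = (r − 1) · k + 1. With r = 5 and k = 118: n = 4 · 118 + 1 = 472 + 1 = 473. For n = 472 = 4 · 118, we can put exactly 4 objects in every box, avoiding 5 in any single one — so 473 is tight.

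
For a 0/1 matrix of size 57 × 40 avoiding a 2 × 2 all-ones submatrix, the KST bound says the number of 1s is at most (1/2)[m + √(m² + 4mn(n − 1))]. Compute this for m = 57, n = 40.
z(57, 40; 2, 2) ≤ (1/2)[57 + √(57² + 4·57·40·39)] = (1/2)[57 + √358929] = 328.0534

Kővári–Sós–Turán: let r_1, ..., r_57 be the row sums and z = Σ r_i the total number of 1s. Each pair of columns can share at most one row with both entries 1 (else a 2×2 all-ones block appears), so Σ_i C(r_i, 2) ≤ C(40, 2) = 780. By convexity Σ_i C(r_i, 2) ≥ 57·C(z/57, 2) = z(z − 57)/(2·57), giving z² − 57z − 57·40·39 ≤ 0 and hence z ≤ (1/2)[57 + √(3249 + 4·88920)] = (1/2)[57 + √358929] ≈ (1/2)(57 + 599.1068) = 328.0534.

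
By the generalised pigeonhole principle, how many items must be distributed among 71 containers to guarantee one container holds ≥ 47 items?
n = (47 − 1)·71 + 1 = 3267

By the generalised pigeonhole principle, to guarantee some box contains ≥ r objects we need more than (r − 1) · k objects total. Threshold: n = (r − 1) · k + 1. With r = 47 and k = 71: n = 46 · 71 + 1 = 3266 + 1 = 3267. For n = 3266 = 46 · 71, we can put exactly 46 objects in every box, avoiding 47 in any single one — so 3267 is tight.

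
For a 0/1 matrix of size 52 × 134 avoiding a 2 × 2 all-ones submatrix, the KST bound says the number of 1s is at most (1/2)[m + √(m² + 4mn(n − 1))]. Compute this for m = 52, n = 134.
z(52, 134; 2, 2) ≤ (1/2)[52 + √(52² + 4·52·134·133)] = (1/2)[52 + √3709680] = 989.0265

Kővári–Sós–Turán: let r_1, ..., r_52 be the row sums and z = Σ r_i the total number of 1s. Each pair of columns can share at most one row with both entries 1 (else a 2×2 all-ones block appears), so Σ_i C(r_i, 2) ≤ C(134, 2) = 8911. By convexity Σ_i C(r_i, 2) ≥ 52·C(z/52, 2) = z(z − 52)/(2·52), giving z² − 52z − 52·134·133 ≤ 0 and hence z ≤ (1/2)[52 + √(2704 + 4·926744)] = (1/2)[52 + √3709680] ≈ (1/2)(52 + 1926.053) = 989.0265.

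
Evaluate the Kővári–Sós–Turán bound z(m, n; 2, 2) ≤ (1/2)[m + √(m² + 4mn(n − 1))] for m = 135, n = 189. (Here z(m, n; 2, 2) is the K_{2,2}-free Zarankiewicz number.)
z(135, 189; 2, 2) ≤ (1/2)[135 + √(135² + 4·135·189·188)] = (1/2)[135 + √19205505] = 2258.7043

Kővári–Sós–Turán: let r_1, ..., r_135 be the row sums and z = Σ r_i the total number of 1s. Each pair of columns can share at most one row with both entries 1 (else a 2×2 all-ones block appears), so Σ_i C(r_i, 2) ≤ C(189, 2) = 17766. By convexity Σ_i C(r_i, 2) ≥ 135·C(z/135, 2) = z(z − 135)/(2·135), giving z² − 135z − 135·189·188 ≤ 0 and hence z ≤ (1/2)[135 + √(18225 + 4·4796820)] = (1/2)[135 + √19205505] ≈ (1/2)(135 + 4382.4086) = 2258.7043.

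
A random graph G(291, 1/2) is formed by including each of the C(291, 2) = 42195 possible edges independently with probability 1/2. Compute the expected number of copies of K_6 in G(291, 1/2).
E[# K_6] = C(291, 6) · (1/2)^C(6, 2) = 800749637688 / 2^15 = 100093704711/4096 ≈ 24436939.626709

For each 6-subset S of vertices (there are C(291, 6) = 800749637688 such S), let X_S = 1 if S induces a K_6 (all C(6, 2) = 15 edges present). Then P(X_S = 1) = (1/2)^15 = 1/32768. By linearity of expectation, E[# K_6] = C(291, 6) · (1/2)^15 = 800749637688 / 32768 = 100093704711/4096 ≈ 24436939.626709.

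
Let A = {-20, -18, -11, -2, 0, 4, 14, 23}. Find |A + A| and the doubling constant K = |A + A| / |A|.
K = |A + A| / |A| = 31/8

Enumerate A + A = {a + b : a, b ∈ A}. With |A| = 8, there are |A|^2 = 64 ordered sum pairs; collecting distinct values, A + A = {-40, -38, -36, -31, -29, -22, -20, -18, -16, -14, -13, -11, -7, -6, -4, -2, 0, 2, 3, 4, 5, 8, 12, 14, 18, 21, 23, 27, 28, 37, 46}, so |A + A| = 31. Thus K = 31/8. For comparison, the minimum possible |A + A| over all 8-element sets is 2·8 − 1 = 15 (so min K = 15/8), attained only by arithmetic progressions.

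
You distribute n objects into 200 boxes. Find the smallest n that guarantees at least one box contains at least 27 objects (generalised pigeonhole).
n = (27 − 1)·200 + 1 = 5201

By the generalised pigeonhole principle, to guarantee some box contains ≥ r objects we need more than (r − 1) · k objects total. Threshold: n = (r − 1) · k + 1. With r = 27 and k = 200: n = 26 · 200 + 1 = 5200 + 1 = 5201. For n = 5200 = 26 · 200, we can put exactly 26 objects in every box, avoiding 27 in any single one — so 5201 is tight.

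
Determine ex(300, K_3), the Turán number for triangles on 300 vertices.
ex(300, K_3) = ⌊300^2/4⌋ = 22500

Mantel (1907): a triangle-free graph on n vertices has at most ⌊n^2/4⌋ edges, with equality for the complete bipartite graph K_{⌊n/2⌋, ⌈n/2⌉}. For n = 300: ⌊300^2/4⌋ = ⌊90000/4⌋ = 22500. The extremal graph is K_{150, 150}, which has 150·150 = 22500 edges.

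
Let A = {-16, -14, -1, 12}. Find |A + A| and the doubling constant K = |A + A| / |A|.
K = |A + A| / |A| = 9/4

Enumerate A + A = {a + b : a, b ∈ A}. With |A| = 4, there are |A|^2 = 16 ordered sum pairs; collecting distinct values, A + A = {-32, -30, -28, -17, -15, -4, -2, 11, 24}, so |A + A| = 9. Thus K = 9/4. For comparison, the minimum possible |A + A| over all 4-element sets is 2·4 − 1 = 7 (so min K = 7/4), attained only by arithmetic progressions.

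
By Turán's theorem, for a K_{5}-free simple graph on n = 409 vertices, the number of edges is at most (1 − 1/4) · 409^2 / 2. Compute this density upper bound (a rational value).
Turán density bound = (3/4) · 409^2/2 = 501843/8 ≈ 62730.375

Turán's theorem: ex(n, K_{r+1}) is achieved by the complete r-partite Turán graph T(n, r) with parts as balanced as possible, and is at most (1 − 1/r) · n^2/2. For r = 4, n = 409: the density bound is (3/4) · 167281/2 = 501843/8 ≈ 62730.375. The integer-valued extremum is e(T(409, 4)) = 62730, which is strictly less than the density bound 501843/8 since 4 ∤ 409 (the parts of T(409, 4) cannot all be equal).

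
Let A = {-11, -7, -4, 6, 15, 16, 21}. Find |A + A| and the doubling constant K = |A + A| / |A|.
K = |A + A| / |A| = 27/7

Enumerate A + A = {a + b : a, b ∈ A}. With |A| = 7, there are |A|^2 = 49 ordered sum pairs; collecting distinct values, A + A = {-22, -18, -15, -14, -11, -8, -5, -1, 2, 4, 5, 8, 9, 10, 11, 12, 14, 17, 21, 22, 27, 30, 31, 32, 36, 37, 42}, so |A + A| = 27. Thus K = 27/7. For comparison, the minimum possible |A + A| over all 7-element sets is 2·7 − 1 = 13 (so min K = 13/7), attained only by arithmetic progressions.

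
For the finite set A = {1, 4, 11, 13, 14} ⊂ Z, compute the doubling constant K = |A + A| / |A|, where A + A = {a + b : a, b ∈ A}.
K = |A + A| / |A| = 14/5

Enumerate A + A = {a + b : a, b ∈ A}. With |A| = 5, there are |A|^2 = 25 ordered sum pairs; collecting distinct values, A + A = {2, 5, 8, 12, 14, 15, 17, 18, 22, 24, 25, 26, 27, 28}, so |A + A| = 14. Thus K = 14/5. For comparison, the minimum possible |A + A| over all 5-element sets is 2·5 − 1 = 9 (so min K = 9/5), attained only by arithmetic progressions.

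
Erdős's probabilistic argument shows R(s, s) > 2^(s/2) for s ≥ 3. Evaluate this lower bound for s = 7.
2^(7/2) = 11.3137; so R(7, 7) > 11.3137

Colour each edge of K_n uniformly at random with red/blue. The expected number of monochromatic K_7 is C(n, 7) · 2 · 2^(−C(7,2)). If C(n, 7) · 2^(1 − C(7,2)) < 1, then with positive probability no monochromatic K_7 exists, so R(7, 7) > n. The standard estimate C(n, 7) ≤ n^7/7! shows this inequality holds whenever n ≤ 2^(7/2) (since 7! · 2^(C(7,2) − 1) > 2^(7^2/2) ≥ n^7). Hence R(7, 7) > 2^(7/2) = 11.3137.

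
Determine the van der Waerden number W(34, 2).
W(34, 2) = 34 + 1 = 35

A 2-term AP is any pair of integers, so a monochromatic 2-AP exists iff some colour is used at least twice. With 34 colours, the colouring i ↦ i on {1, ..., 34} uses each colour once, avoiding any monochromatic pair, so W(34, 2) > 34. For {1, ..., 35}, pigeonhole forces two integers of the same colour, which form a monochromatic 2-AP. Hence W(34, 2) = 35.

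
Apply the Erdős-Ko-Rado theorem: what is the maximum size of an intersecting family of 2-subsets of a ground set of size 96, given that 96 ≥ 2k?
max |F| = C(95, 1) = 95

The Erdős-Ko-Rado theorem states: for n ≥ 2k, an intersecting family of k-subsets of an n-element set has size at most C(n − 1, k − 1), with equality for 'star' families {A ⊆ [n] : |A| = k, i ∈ A} (fix an element i). For n = 96, k = 2: C(95, 1) = 95.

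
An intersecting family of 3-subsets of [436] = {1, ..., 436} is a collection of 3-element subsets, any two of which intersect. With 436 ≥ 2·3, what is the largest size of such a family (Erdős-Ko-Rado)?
max |F| = C(435, 2) = 94395

The Erdős-Ko-Rado theorem states: for n ≥ 2k, an intersecting family of k-subsets of an n-element set has size at most C(n − 1, k − 1), with equality for 'star' families {A ⊆ [n] : |A| = k, i ∈ A} (fix an element i). For n = 436, k = 3: C(435, 2) = 94395.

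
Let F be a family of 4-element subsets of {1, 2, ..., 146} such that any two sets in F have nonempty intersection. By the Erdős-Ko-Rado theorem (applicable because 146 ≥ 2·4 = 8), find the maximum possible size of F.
max |F| = C(145, 3) = 497640

Erdős-Ko-Rado (1961): when n ≥ 2k, max |F| = C(n−1, k−1). The bound is attained by the star {A : i ∈ A} for any fixed i ∈ [n]. Here C(146−1, 4−1) = C(145, 3) = 497640.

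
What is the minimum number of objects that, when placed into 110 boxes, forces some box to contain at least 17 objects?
n = (17 − 1)·110 + 1 = 1761

By the generalised pigeonhole principle, to guarantee some box contains ≥ r objects we need more than (r − 1) · k objects total. Threshold: n = (r − 1) · k + 1. With r = 17 and k = 110: n = 16 · 110 + 1 = 1760 + 1 = 1761. For n = 1760 = 16 · 110, we can put exactly 16 objects in every box, avoiding 17 in any single one — so 1761 is tight.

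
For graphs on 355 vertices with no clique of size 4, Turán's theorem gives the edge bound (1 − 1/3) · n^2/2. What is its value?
Turán density bound = (2/3) · 355^2/2 = 126025/3 ≈ 42008.3333

Turán's theorem: ex(n, K_{r+1}) is achieved by the complete r-partite Turán graph T(n, r) with parts as balanced as possible, and is at most (1 − 1/r) · n^2/2. For r = 3, n = 355: the density bound is (2/3) · 126025/2 = 126025/3 ≈ 42008.3333. The integer-valued extremum is e(T(355, 3)) = 42008, which is strictly less than the density bound 126025/3 since 3 ∤ 355 (the parts of T(355, 3) cannot all be equal).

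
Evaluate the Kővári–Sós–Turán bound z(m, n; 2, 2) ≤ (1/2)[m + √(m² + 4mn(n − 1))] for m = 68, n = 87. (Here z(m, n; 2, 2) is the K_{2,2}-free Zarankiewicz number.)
z(68, 87; 2, 2) ≤ (1/2)[68 + √(68² + 4·68·87·86)] = (1/2)[68 + √2039728] = 748.0952

Kővári–Sós–Turán: let r_1, ..., r_68 be the row sums and z = Σ r_i the total number of 1s. Each pair of columns can share at most one row with both entries 1 (else a 2×2 all-ones block appears), so Σ_i C(r_i, 2) ≤ C(87, 2) = 3741. By convexity Σ_i C(r_i, 2) ≥ 68·C(z/68, 2) = z(z − 68)/(2·68), giving z² − 68z − 68·87·86 ≤ 0 and hence z ≤ (1/2)[68 + √(4624 + 4·508776)] = (1/2)[68 + √2039728] ≈ (1/2)(68 + 1428.1905) = 748.0952.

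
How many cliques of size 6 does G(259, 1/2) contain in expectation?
E[# K_6] = C(259, 6) · (1/2)^C(6, 2) = 395488590784 / 2^15 = 6179509231/512 ≈ 12069353.966797

For each 6-subset S of vertices (there are C(259, 6) = 395488590784 such S), let X_S = 1 if S induces a K_6 (all C(6, 2) = 15 edges present). Then P(X_S = 1) = (1/2)^15 = 1/32768. By linearity of expectation, E[# K_6] = C(259, 6) · (1/2)^15 = 395488590784 / 32768 = 6179509231/512 ≈ 12069353.966797.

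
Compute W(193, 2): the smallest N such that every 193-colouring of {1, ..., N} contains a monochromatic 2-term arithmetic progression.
W(193, 2) = 193 + 1 = 194

A 2-term AP is any pair of integers, so a monochromatic 2-AP exists iff some colour is used at least twice. With 193 colours, the colouring i ↦ i on {1, ..., 193} uses each colour once, avoiding any monochromatic pair, so W(193, 2) > 193. For {1, ..., 194}, pigeonhole forces two integers of the same colour, which form a monochromatic 2-AP. Hence W(193, 2) = 194.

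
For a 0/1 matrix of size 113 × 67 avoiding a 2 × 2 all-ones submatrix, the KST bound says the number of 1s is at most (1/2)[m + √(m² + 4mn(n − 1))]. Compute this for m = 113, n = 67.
z(113, 67; 2, 2) ≤ (1/2)[113 + √(113² + 4·113·67·66)] = (1/2)[113 + √2011513] = 765.6391

Kővári–Sós–Turán: let r_1, ..., r_113 be the row sums and z = Σ r_i the total number of 1s. Each pair of columns can share at most one row with both entries 1 (else a 2×2 all-ones block appears), so Σ_i C(r_i, 2) ≤ C(67, 2) = 2211. By convexity Σ_i C(r_i, 2) ≥ 113·C(z/113, 2) = z(z − 113)/(2·113), giving z² − 113z − 113·67·66 ≤ 0 and hence z ≤ (1/2)[113 + √(12769 + 4·499686)] = (1/2)[113 + √2011513] ≈ (1/2)(113 + 1418.2782) = 765.6391.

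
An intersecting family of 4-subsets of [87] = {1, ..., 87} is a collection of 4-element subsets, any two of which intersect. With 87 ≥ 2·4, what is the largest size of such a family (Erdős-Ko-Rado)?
max |F| = C(86, 3) = 102340

Erdős-Ko-Rado (1961): when n ≥ 2k, max |F| = C(n−1, k−1). The bound is attained by the star {A : i ∈ A} for any fixed i ∈ [n]. Here C(87−1, 4−1) = C(86, 3) = 102340.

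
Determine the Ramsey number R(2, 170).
R(2, 170) = 170

R(2, k) = k for all k ≥ 2: in a 2-colouring of K_k, either some edge is red (a red K_2) or all edges are blue (a blue K_k). And K_{169} coloured all-blue has no blue K_170, so R(2, 170) > 169. Hence R(2, 170) = 170.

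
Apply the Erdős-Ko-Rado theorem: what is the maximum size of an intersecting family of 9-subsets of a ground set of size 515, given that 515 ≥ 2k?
max |F| = C(514, 8) = 114395897999118528

Erdős-Ko-Rado (1961): when n ≥ 2k, max |F| = C(n−1, k−1). The bound is attained by the star {A : i ∈ A} for any fixed i ∈ [n]. Here C(515−1, 9−1) = C(514, 8) = 114395897999118528.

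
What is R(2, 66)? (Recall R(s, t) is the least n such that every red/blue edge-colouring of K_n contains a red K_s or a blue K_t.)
R(2, 66) = 66

R(2, k) = k for all k ≥ 2: in a 2-colouring of K_k, either some edge is red (a red K_2) or all edges are blue (a blue K_k). And K_{65} coloured all-blue has no blue K_66, so R(2, 66) > 65. Hence R(2, 66) = 66.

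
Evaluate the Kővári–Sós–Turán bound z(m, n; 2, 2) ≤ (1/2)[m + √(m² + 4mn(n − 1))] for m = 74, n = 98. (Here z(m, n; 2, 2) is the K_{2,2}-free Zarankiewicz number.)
z(74, 98; 2, 2) ≤ (1/2)[74 + √(74² + 4·74·98·97)] = (1/2)[74 + √2819252] = 876.5314

Kővári–Sós–Turán: let r_1, ..., r_74 be the row sums and z = Σ r_i the total number of 1s. Each pair of columns can share at most one row with both entries 1 (else a 2×2 all-ones block appears), so Σ_i C(r_i, 2) ≤ C(98, 2) = 4753. By convexity Σ_i C(r_i, 2) ≥ 74·C(z/74, 2) = z(z − 74)/(2·74), giving z² − 74z − 74·98·97 ≤ 0 and hence z ≤ (1/2)[74 + √(5476 + 4·703444)] = (1/2)[74 + √2819252] ≈ (1/2)(74 + 1679.0628) = 876.5314.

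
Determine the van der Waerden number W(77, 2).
W(77, 2) = 77 + 1 = 78

A 2-term AP is any pair of integers, so a monochromatic 2-AP exists iff some colour is used at least twice. With 77 colours, the colouring i ↦ i on {1, ..., 77} uses each colour once, avoiding any monochromatic pair, so W(77, 2) > 77. For {1, ..., 78}, pigeonhole forces two integers of the same colour, which form a monochromatic 2-AP. Hence W(77, 2) = 78.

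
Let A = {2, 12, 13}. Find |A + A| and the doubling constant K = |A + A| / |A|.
K = |A + A| / |A| = 6/3 = 2

Enumerate A + A = {a + b : a, b ∈ A}. With |A| = 3, there are |A|^2 = 9 ordered sum pairs; collecting distinct values, A + A = {4, 14, 15, 24, 25, 26}, so |A + A| = 6. Thus K = 6/3 = 2. For comparison, the minimum possible |A + A| over all 3-element sets is 2·3 − 1 = 5 (so min K = 5/3), attained only by arithmetic progressions.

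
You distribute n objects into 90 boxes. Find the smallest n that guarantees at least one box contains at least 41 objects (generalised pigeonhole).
n = (41 − 1)·90 + 1 = 3601

By the generalised pigeonhole principle, to guarantee some box contains ≥ r objects we need more than (r − 1) · k objects total. Threshold: n = (r − 1) · k + 1. With r = 41 and k = 90: n = 40 · 90 + 1 = 3600 + 1 = 3601. For n = 3600 = 40 · 90, we can put exactly 40 objects in every box, avoiding 41 in any single one — so 3601 is tight.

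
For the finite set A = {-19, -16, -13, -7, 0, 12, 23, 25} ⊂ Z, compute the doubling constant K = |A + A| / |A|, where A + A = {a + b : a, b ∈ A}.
K = |A + A| / |A| = 32/8 = 4

Enumerate A + A = {a + b : a, b ∈ A}. With |A| = 8, there are |A|^2 = 64 ordered sum pairs; collecting distinct values, A + A = {-38, -35, -32, -29, -26, -23, -20, -19, -16, -14, -13, -7, -4, -1, 0, 4, 5, 6, 7, 9, 10, 12, 16, 18, 23, 24, 25, 35, 37, 46, 48, 50}, so |A + A| = 32. Thus K = 32/8 = 4. For comparison, the minimum possible |A + A| over all 8-element sets is 2·8 − 1 = 15 (so min K = 15/8), attained only by arithmetic progressions.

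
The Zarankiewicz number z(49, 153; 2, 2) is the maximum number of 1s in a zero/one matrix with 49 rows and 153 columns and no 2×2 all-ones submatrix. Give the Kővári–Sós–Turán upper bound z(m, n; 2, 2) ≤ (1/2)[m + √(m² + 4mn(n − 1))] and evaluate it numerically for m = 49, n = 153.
z(49, 153; 2, 2) ≤ (1/2)[49 + √(49² + 4·49·153·152)] = (1/2)[49 + √4560577] = 1092.2754

Kővári–Sós–Turán: let r_1, ..., r_49 be the row sums and z = Σ r_i the total number of 1s. Each pair of columns can share at most one row with both entries 1 (else a 2×2 all-ones block appears), so Σ_i C(r_i, 2) ≤ C(153, 2) = 11628. By convexity Σ_i C(r_i, 2) ≥ 49·C(z/49, 2) = z(z − 49)/(2·49), giving z² − 49z − 49·153·152 ≤ 0 and hence z ≤ (1/2)[49 + √(2401 + 4·1139544)] = (1/2)[49 + √4560577] ≈ (1/2)(49 + 2135.5507) = 1092.2754.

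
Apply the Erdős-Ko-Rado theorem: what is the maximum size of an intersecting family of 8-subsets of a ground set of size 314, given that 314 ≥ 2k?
max |F| = C(313, 7) = 54580567809196

Erdős-Ko-Rado (1961): when n ≥ 2k, max |F| = C(n−1, k−1). The bound is attained by the star {A : i ∈ A} for any fixed i ∈ [n]. Here C(314−1, 8−1) = C(313, 7) = 54580567809196.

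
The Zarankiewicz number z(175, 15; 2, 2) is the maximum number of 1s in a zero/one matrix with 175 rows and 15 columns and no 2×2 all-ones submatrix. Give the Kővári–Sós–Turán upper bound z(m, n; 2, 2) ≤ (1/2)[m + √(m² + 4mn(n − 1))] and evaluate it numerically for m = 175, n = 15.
z(175, 15; 2, 2) ≤ (1/2)[175 + √(175² + 4·175·15·14)] = (1/2)[175 + √177625] = 298.2279

Kővári–Sós–Turán: let r_1, ..., r_175 be the row sums and z = Σ r_i the total number of 1s. Each pair of columns can share at most one row with both entries 1 (else a 2×2 all-ones block appears), so Σ_i C(r_i, 2) ≤ C(15, 2) = 105. By convexity Σ_i C(r_i, 2) ≥ 175·C(z/175, 2) = z(z − 175)/(2·175), giving z² − 175z − 175·15·14 ≤ 0 and hence z ≤ (1/2)[175 + √(30625 + 4·36750)] = (1/2)[175 + √177625] ≈ (1/2)(175 + 421.4558) = 298.2279.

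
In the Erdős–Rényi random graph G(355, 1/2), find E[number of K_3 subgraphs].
E[# K_3] = C(355, 3) · (1/2)^C(3, 2) = 7393585 / 2^3 = 924198.125

For each 3-subset S of vertices (there are C(355, 3) = 7393585 such S), let X_S = 1 if S induces a K_3 (all C(3, 2) = 3 edges present). Then P(X_S = 1) = (1/2)^3 = 1/8. By linearity of expectation, E[# K_3] = C(355, 3) · (1/2)^3 = 7393585 / 8 = 924198.125.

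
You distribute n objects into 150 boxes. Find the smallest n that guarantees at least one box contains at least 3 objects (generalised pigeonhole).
n = (3 − 1)·150 + 1 = 301

By the generalised pigeonhole principle, to guarantee some box contains ≥ r objects we need more than (r − 1) · k objects total. Threshold: n = (r − 1) · k + 1. With r = 3 and k = 150: n = 2 · 150 + 1 = 300 + 1 = 301. For n = 300 = 2 · 150, we can put exactly 2 objects in every box, avoiding 3 in any single one — so 301 is tight.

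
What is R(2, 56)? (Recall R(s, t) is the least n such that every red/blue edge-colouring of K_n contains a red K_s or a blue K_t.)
R(2, 56) = 56

R(2, k) = k for all k ≥ 2: in a 2-colouring of K_k, either some edge is red (a red K_2) or all edges are blue (a blue K_k). And K_{55} coloured all-blue has no blue K_56, so R(2, 56) > 55. Hence R(2, 56) = 56.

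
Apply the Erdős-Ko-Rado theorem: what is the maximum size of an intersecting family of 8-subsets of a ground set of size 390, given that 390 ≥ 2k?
max |F| = C(389, 7) = 253302681901632

Erdős-Ko-Rado (1961): when n ≥ 2k, max |F| = C(n−1, k−1). The bound is attained by the star {A : i ∈ A} for any fixed i ∈ [n]. Here C(390−1, 8−1) = C(389, 7) = 253302681901632.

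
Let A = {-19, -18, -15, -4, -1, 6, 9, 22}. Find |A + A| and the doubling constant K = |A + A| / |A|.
K = |A + A| / |A| = 32/8 = 4

Enumerate A + A = {a + b : a, b ∈ A}. With |A| = 8, there are |A|^2 = 64 ordered sum pairs; collecting distinct values, A + A = {-38, -37, -36, -34, -33, -30, -23, -22, -20, -19, -16, -13, -12, -10, -9, -8, -6, -5, -2, 2, 3, 4, 5, 7, 8, 12, 15, 18, 21, 28, 31, 44}, so |A + A| = 32. Thus K = 32/8 = 4. For comparison, the minimum possible |A + A| over all 8-element sets is 2·8 − 1 = 15 (so min K = 15/8), attained only by arithmetic progressions.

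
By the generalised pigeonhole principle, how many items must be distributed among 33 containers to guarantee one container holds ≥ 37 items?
n = (37 − 1)·33 + 1 = 1189

By the generalised pigeonhole principle, to guarantee some box contains ≥ r objects we need more than (r − 1) · k objects total. Threshold: n = (r − 1) · k + 1. With r = 37 and k = 33: n = 36 · 33 + 1 = 1188 + 1 = 1189. For n = 1188 = 36 · 33, we can put exactly 36 objects in every box, avoiding 37 in any single one — so 1189 is tight.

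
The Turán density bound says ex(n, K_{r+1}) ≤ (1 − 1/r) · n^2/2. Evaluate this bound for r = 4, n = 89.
Turán density bound = (3/4) · 89^2/2 = 23763/8 ≈ 2970.375

Turán's theorem: ex(n, K_{r+1}) is achieved by the complete r-partite Turán graph T(n, r) with parts as balanced as possible, and is at most (1 − 1/r) · n^2/2. For r = 4, n = 89: the density bound is (3/4) · 7921/2 = 23763/8 ≈ 2970.375. The integer-valued extremum is e(T(89, 4)) = 2970, which is strictly less than the density bound 23763/8 since 4 ∤ 89 (the parts of T(89, 4) cannot all be equal).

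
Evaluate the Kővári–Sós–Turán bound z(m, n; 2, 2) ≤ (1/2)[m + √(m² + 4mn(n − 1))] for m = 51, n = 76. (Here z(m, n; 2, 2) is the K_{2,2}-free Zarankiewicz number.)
z(51, 76; 2, 2) ≤ (1/2)[51 + √(51² + 4·51·76·75)] = (1/2)[51 + √1165401] = 565.2687

Kővári–Sós–Turán: let r_1, ..., r_51 be the row sums and z = Σ r_i the total number of 1s. Each pair of columns can share at most one row with both entries 1 (else a 2×2 all-ones block appears), so Σ_i C(r_i, 2) ≤ C(76, 2) = 2850. By convexity Σ_i C(r_i, 2) ≥ 51·C(z/51, 2) = z(z − 51)/(2·51), giving z² − 51z − 51·76·75 ≤ 0 and hence z ≤ (1/2)[51 + √(2601 + 4·290700)] = (1/2)[51 + √1165401] ≈ (1/2)(51 + 1079.5374) = 565.2687.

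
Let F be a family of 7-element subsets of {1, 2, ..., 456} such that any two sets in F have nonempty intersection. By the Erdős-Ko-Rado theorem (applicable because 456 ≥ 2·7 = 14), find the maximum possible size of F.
max |F| = C(455, 6) = 11922310975575

The Erdős-Ko-Rado theorem states: for n ≥ 2k, an intersecting family of k-subsets of an n-element set has size at most C(n − 1, k − 1), with equality for 'star' families {A ⊆ [n] : |A| = k, i ∈ A} (fix an element i). For n = 456, k = 7: C(455, 6) = 11922310975575.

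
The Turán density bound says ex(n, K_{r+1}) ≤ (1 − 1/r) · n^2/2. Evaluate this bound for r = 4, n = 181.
Turán density bound = (3/4) · 181^2/2 = 98283/8 ≈ 12285.375

Turán's theorem: ex(n, K_{r+1}) is achieved by the complete r-partite Turán graph T(n, r) with parts as balanced as possible, and is at most (1 − 1/r) · n^2/2. For r = 4, n = 181: the density bound is (3/4) · 32761/2 = 98283/8 ≈ 12285.375. The integer-valued extremum is e(T(181, 4)) = 12285, which is strictly less than the density bound 98283/8 since 4 ∤ 181 (the parts of T(181, 4) cannot all be equal).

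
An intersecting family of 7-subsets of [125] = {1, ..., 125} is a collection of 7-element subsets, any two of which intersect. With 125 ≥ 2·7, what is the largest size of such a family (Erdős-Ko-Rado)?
max |F| = C(124, 6) = 4465475476

Erdős-Ko-Rado (1961): when n ≥ 2k, max |F| = C(n−1, k−1). The bound is attained by the star {A : i ∈ A} for any fixed i ∈ [n]. Here C(125−1, 7−1) = C(124, 6) = 4465475476.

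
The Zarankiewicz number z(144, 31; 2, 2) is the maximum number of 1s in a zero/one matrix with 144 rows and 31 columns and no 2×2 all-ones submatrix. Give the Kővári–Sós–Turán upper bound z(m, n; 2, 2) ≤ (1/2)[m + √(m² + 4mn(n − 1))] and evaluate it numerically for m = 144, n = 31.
z(144, 31; 2, 2) ≤ (1/2)[144 + √(144² + 4·144·31·30)] = (1/2)[144 + √556416] = 444.9665

Kővári–Sós–Turán: let r_1, ..., r_144 be the row sums and z = Σ r_i the total number of 1s. Each pair of columns can share at most one row with both entries 1 (else a 2×2 all-ones block appears), so Σ_i C(r_i, 2) ≤ C(31, 2) = 465. By convexity Σ_i C(r_i, 2) ≥ 144·C(z/144, 2) = z(z − 144)/(2·144), giving z² − 144z − 144·31·30 ≤ 0 and hence z ≤ (1/2)[144 + √(20736 + 4·133920)] = (1/2)[144 + √556416] ≈ (1/2)(144 + 745.933) = 444.9665.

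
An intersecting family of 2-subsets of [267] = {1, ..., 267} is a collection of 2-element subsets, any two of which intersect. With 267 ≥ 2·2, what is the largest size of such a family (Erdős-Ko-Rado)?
max |F| = C(266, 1) = 266

Erdős-Ko-Rado (1961): when n ≥ 2k, max |F| = C(n−1, k−1). The bound is attained by the star {A : i ∈ A} for any fixed i ∈ [n]. Here C(267−1, 2−1) = C(266, 1) = 266.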